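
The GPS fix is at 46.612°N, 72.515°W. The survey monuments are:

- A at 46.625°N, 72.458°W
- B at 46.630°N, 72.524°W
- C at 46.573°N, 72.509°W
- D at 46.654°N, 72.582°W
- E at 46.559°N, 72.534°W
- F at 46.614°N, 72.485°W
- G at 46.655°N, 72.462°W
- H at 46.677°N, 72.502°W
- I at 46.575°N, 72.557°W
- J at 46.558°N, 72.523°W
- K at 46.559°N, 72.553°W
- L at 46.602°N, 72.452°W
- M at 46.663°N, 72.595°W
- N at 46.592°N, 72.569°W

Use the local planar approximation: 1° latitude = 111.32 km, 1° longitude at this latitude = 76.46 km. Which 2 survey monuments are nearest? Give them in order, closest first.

Distances from 46.612°N, 72.515°W:
A: √((0.013·111.32)² + (0.057·76.46)²) = √(2.09427 + 18.99408) = 4.592 km
B: √((0.018·111.32)² + (-0.009·76.46)²) = √(4.01505 + 0.47354) = 2.119 km
C: √((-0.039·111.32)² + (0.006·76.46)²) = √(18.84845 + 0.21046) = 4.366 km
D: √((0.042·111.32)² + (-0.067·76.46)²) = √(21.85974 + 26.24328) = 6.936 km
E: √((-0.053·111.32)² + (-0.019·76.46)²) = √(34.80953 + 2.11045) = 6.076 km
F: √((0.002·111.32)² + (0.030·76.46)²) = √(0.04957 + 5.26152) = 2.305 km
G: √((0.043·111.32)² + (0.053·76.46)²) = √(22.91307 + 16.42178) = 6.272 km
H: √((0.065·111.32)² + (0.013·76.46)²) = √(52.35680 + 0.98800) = 7.304 km
I: √((-0.037·111.32)² + (-0.042·76.46)²) = √(16.96484 + 10.31258) = 5.223 km
J: √((-0.054·111.32)² + (-0.008·76.46)²) = √(36.13549 + 0.37415) = 6.042 km
K: √((-0.053·111.32)² + (-0.038·76.46)²) = √(34.80953 + 8.44181) = 6.577 km
L: √((-0.010·111.32)² + (0.063·76.46)²) = √(1.23921 + 23.20330) = 4.944 km
M: √((0.051·111.32)² + (-0.080·76.46)²) = √(32.23196 + 37.41524) = 8.345 km
N: √((-0.020·111.32)² + (-0.054·76.46)²) = √(4.95686 + 17.04732) = 4.691 km
Sorted: B (2.119 km) < F (2.305 km) < C (4.366 km) < A (4.592 km) < …

B, F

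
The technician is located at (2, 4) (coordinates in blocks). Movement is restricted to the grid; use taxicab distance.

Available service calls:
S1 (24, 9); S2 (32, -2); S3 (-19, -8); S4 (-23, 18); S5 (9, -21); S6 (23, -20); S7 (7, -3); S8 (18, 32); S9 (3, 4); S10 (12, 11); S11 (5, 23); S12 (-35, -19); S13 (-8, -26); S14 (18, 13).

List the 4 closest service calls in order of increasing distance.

Distances from (2, 4):
S1: 27 blocks
S2: 36 blocks
S3: 33 blocks
S4: 39 blocks
S5: 32 blocks
S6: 45 blocks
S7: 12 blocks
S8: 44 blocks
S9: 1 blocks
S10: 17 blocks
S11: 22 blocks
S12: 60 blocks
S13: 40 blocks
S14: 25 blocks
Sorted: S9 (1 blocks) < S7 (12 blocks) < S10 (17 blocks) < S11 (22 blocks) < S14 (25 blocks) < S1 (27 blocks) < …

S9, S7, S10, S11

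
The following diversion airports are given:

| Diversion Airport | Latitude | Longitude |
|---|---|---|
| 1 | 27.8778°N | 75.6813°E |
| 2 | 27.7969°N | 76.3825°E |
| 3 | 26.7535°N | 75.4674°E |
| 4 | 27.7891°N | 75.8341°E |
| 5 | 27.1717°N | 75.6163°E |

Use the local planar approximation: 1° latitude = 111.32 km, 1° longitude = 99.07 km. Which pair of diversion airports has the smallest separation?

Pairwise distances:
1–2: 70.0492 km
1–3: 126.9384 km
1–4: 18.0736 km
1–5: 78.8664 km
2–3: 147.3437 km
2–4: 54.3369 km
2–5: 102.9841 km
3–4: 120.8717 km
3–5: 48.8353 km
4–5: 72.0365 km
Closest pair: 1–4 at 18.0736 km.

1 and 4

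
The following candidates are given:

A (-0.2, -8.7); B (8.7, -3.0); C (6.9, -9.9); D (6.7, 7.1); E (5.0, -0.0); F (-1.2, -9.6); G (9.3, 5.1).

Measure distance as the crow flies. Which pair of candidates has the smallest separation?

Pairwise distances:
A–B: 10.57
A–C: 7.20
A–D: 17.24
A–E: 10.14
A–F: 1.35
A–G: 16.75
B–C: 7.13
B–D: 10.30
B–E: 4.76
B–F: 11.90
B–G: 8.12
C–D: 17.00
C–E: 10.08
C–F: 8.11
C–G: 15.19
D–E: 7.30
D–F: 18.47
D–G: 3.28
E–F: 11.43
E–G: 6.67
F–G: 18.06
Closest pair: A–F at 1.35.

A and F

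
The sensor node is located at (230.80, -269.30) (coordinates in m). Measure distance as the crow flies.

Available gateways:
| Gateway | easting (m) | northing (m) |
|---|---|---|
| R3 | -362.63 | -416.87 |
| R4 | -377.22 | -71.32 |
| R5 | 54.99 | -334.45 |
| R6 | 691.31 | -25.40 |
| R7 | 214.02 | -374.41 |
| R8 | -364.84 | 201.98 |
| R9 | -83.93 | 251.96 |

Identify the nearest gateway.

Distances from (230.80, -269.30):
R3: √((-593.43)² + (-147.57)²) = √(352159.1649 + 21776.9049) = 611.50 m
R4: √((-608.02)² + (197.98)²) = √(369688.3204 + 39196.0804) = 639.44 m
R5: √((-175.81)² + (-65.15)²) = √(30909.1561 + 4244.5225) = 187.49 m
R6: √((460.51)² + (243.90)²) = √(212069.4601 + 59487.2100) = 521.11 m
R7: √((-16.78)² + (-105.11)²) = √(281.5684 + 11048.1121) = 106.44 m
R8: √((-595.64)² + (471.28)²) = √(354787.0096 + 222104.8384) = 759.53 m
R9: √((-314.73)² + (521.26)²) = √(99054.9729 + 271711.9876) = 608.91 m
Minimum: R7 at 106.44 m.

R7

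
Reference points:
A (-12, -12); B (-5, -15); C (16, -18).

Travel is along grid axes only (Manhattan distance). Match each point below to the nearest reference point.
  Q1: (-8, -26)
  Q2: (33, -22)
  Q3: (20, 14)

Q1→B; Q2→C; Q3→C

Q1 at (-8, -26):
  A: |-4| + |14| = 4 + 14 = 18
  B: |3| + |11| = 3 + 11 = 14
  C: |24| + |8| = 24 + 8 = 32
  → nearest: B (14)
Q2 at (33, -22):
  A: |-45| + |10| = 45 + 10 = 55
  B: |-38| + |7| = 38 + 7 = 45
  C: |-17| + |4| = 17 + 4 = 21
  → nearest: C (21)
Q3 at (20, 14):
  A: |-32| + |-26| = 32 + 26 = 58
  B: |-25| + |-29| = 25 + 29 = 54
  C: |-4| + |-32| = 4 + 32 = 36
  → nearest: C (36)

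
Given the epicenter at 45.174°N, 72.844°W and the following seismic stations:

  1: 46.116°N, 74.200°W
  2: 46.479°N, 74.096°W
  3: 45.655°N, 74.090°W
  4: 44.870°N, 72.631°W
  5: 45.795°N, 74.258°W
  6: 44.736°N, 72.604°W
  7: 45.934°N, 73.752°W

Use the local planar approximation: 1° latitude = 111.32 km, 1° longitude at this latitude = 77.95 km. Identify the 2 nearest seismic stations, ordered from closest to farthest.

Distances from 45.174°N, 72.844°W:
1: 148.892 km
2: 175.010 km
3: 110.907 km
4: 37.695 km
5: 130.106 km
6: 52.224 km
7: 110.306 km
Sorted: 4 (37.695 km) < 6 (52.224 km) < 7 (110.306 km) < 3 (110.907 km) < …

4, 6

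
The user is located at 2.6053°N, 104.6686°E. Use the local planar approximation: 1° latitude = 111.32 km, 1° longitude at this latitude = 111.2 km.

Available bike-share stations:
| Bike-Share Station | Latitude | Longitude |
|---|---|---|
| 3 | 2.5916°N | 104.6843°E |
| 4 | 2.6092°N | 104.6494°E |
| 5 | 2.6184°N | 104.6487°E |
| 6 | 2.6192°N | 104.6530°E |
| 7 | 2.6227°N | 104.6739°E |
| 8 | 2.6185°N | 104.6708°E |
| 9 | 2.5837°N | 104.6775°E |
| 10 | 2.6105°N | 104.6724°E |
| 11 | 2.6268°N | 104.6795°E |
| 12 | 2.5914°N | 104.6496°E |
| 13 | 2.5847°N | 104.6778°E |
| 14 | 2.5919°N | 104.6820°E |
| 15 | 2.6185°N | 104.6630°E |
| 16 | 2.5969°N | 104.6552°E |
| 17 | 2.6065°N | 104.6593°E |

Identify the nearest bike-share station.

10

Distances from 2.6053°N, 104.6686°E:
3: √((-0.0137·111.32)² + (0.0157·111.2)²) = √(2.325881 + 3.047957) = 2.3182 km
4: √((0.0039·111.32)² + (-0.0192·111.2)²) = √(0.188484 + 4.558396) = 2.1787 km
5: √((0.0131·111.32)² + (-0.0199·111.2)²) = √(2.126616 + 4.896838) = 2.6502 km
6: √((0.0139·111.32)² + (-0.0156·111.2)²) = √(2.394286 + 3.009253) = 2.3246 km
7: √((0.0174·111.32)² + (0.0053·111.2)²) = √(3.751845 + 0.347345) = 2.0246 km
8: √((0.0132·111.32)² + (0.0022·111.2)²) = √(2.159207 + 0.059849) = 1.4896 km
9: √((-0.0216·111.32)² + (0.0089·111.2)²) = √(5.781678 + 0.979467) = 2.6002 km
10: √((0.0052·111.32)² + (0.0038·111.2)²) = √(0.335084 + 0.178557) = 0.7167 km
11: √((0.0215·111.32)² + (0.0109·111.2)²) = √(5.728268 + 1.469138) = 2.6828 km
12: √((-0.0139·111.32)² + (-0.0190·111.2)²) = √(2.394286 + 4.463924) = 2.6188 km
13: √((-0.0206·111.32)² + (0.0092·111.2)²) = √(5.258730 + 1.046611) = 2.5110 km
14: √((-0.0134·111.32)² + (0.0134·111.2)²) = √(2.225133 + 2.220338) = 2.1084 km
15: √((0.0132·111.32)² + (-0.0056·111.2)²) = √(2.159207 + 0.387780) = 1.5959 km
16: √((-0.0084·111.32)² + (-0.0134·111.2)²) = √(0.874390 + 2.220338) = 1.7592 km
17: √((0.0012·111.32)² + (-0.0093·111.2)²) = √(0.017845 + 1.069487) = 1.0428 km
Minimum: 10 at 0.7167 km.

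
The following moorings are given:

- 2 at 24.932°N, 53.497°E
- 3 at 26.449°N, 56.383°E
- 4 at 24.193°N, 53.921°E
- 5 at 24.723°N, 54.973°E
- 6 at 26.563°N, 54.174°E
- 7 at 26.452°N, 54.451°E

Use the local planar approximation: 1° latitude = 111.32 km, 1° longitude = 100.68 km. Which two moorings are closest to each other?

6 and 7

Pairwise distances:
2–3: 336.072 km
2–4: 92.682 km
2–5: 150.414 km
2–6: 193.935 km
2–7: 194.567 km
3–4: 352.862 km
3–5: 238.892 km
3–6: 222.764 km
3–7: 194.514 km
4–5: 121.239 km
4–6: 265.055 km
4–7: 257.071 km
5–6: 220.059 km
5–7: 199.518 km
6–7: 30.503 km
Closest pair: 6–7 at 30.503 km.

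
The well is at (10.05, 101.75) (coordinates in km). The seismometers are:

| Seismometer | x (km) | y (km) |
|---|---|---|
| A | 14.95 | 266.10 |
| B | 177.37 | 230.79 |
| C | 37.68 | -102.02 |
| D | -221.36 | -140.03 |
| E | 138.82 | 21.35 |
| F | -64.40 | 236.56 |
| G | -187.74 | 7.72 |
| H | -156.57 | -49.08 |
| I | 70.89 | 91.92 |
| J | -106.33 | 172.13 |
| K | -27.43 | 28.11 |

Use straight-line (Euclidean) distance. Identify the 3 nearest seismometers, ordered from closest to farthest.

I, K, J

Distances from (10.05, 101.75):
A: √((4.90)² + (164.35)²) = √(24.0100 + 27010.9225) = 164.42 km
B: √((167.32)² + (129.04)²) = √(27995.9824 + 16651.3216) = 211.30 km
C: √((27.63)² + (-203.77)²) = √(763.4169 + 41522.2129) = 205.63 km
D: √((-231.41)² + (-241.78)²) = √(53550.5881 + 58457.5684) = 334.68 km
E: √((128.77)² + (-80.40)²) = √(16581.7129 + 6464.1600) = 151.81 km
F: √((-74.45)² + (134.81)²) = √(5542.8025 + 18173.7361) = 154.00 km
G: √((-197.79)² + (-94.03)²) = √(39120.8841 + 8841.6409) = 219.00 km
H: √((-166.62)² + (-150.83)²) = √(27762.2244 + 22749.6889) = 224.75 km
I: √((60.84)² + (-9.83)²) = √(3701.5056 + 96.6289) = 61.63 km
J: √((-116.38)² + (70.38)²) = √(13544.3044 + 4953.3444) = 136.01 km
K: √((-37.48)² + (-73.64)²) = √(1404.7504 + 5422.8496) = 82.63 km
Sorted: I (61.63 km) < K (82.63 km) < J (136.01 km) < E (151.81 km) < F (154.00 km) < …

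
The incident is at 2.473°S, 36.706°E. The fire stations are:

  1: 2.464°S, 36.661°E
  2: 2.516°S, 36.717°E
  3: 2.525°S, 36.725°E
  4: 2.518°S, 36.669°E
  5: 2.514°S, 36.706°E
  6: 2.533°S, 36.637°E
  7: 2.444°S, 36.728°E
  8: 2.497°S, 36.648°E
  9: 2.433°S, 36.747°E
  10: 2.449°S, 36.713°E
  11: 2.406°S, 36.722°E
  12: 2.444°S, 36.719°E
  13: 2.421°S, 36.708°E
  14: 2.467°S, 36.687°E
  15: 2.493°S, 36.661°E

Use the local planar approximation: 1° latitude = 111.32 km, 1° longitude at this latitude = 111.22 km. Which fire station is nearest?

Distances from 2.473°S, 36.706°E:
1: √((0.009·111.32)² + (-0.045·111.22)²) = √(1.00376 + 25.04902) = 5.104 km
2: √((-0.043·111.32)² + (0.011·111.22)²) = √(22.91307 + 1.49676) = 4.941 km
3: √((-0.052·111.32)² + (0.019·111.22)²) = √(33.50835 + 4.46553) = 6.162 km
4: √((-0.045·111.32)² + (-0.037·111.22)²) = √(25.09409 + 16.93438) = 6.483 km
5: √((-0.041·111.32)² + (0.000·111.22)²) = √(20.83119 + 0.00000) = 4.564 km
6: √((-0.060·111.32)² + (-0.069·111.22)²) = √(44.61171 + 58.89304) = 10.174 km
7: √((0.029·111.32)² + (0.022·111.22)²) = √(10.42179 + 5.98703) = 4.051 km
8: √((-0.024·111.32)² + (-0.058·111.22)²) = √(7.13787 + 41.61230) = 6.982 km
9: √((0.040·111.32)² + (0.041·111.22)²) = √(19.82743 + 20.79378) = 6.373 km
10: √((0.024·111.32)² + (0.007·111.22)²) = √(7.13787 + 0.60612) = 2.783 km
11: √((0.067·111.32)² + (0.016·111.22)²) = √(55.62833 + 3.16669) = 7.668 km
12: √((0.029·111.32)² + (0.013·111.22)²) = √(10.42179 + 2.09051) = 3.537 km
13: √((0.052·111.32)² + (0.002·111.22)²) = √(33.50835 + 0.04948) = 5.793 km
14: √((0.006·111.32)² + (-0.019·111.22)²) = √(0.44612 + 4.46553) = 2.216 km
15: √((-0.020·111.32)² + (-0.045·111.22)²) = √(4.95686 + 25.04902) = 5.478 km
Minimum: 14 at 2.216 km.

14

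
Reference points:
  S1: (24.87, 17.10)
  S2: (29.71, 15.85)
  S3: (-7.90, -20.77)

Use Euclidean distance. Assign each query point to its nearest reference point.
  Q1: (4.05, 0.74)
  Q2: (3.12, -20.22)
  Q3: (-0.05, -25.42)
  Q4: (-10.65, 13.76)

Q1 at (4.05, 0.74):
  S1: √((20.82)² + (16.36)²) = √(433.4724 + 267.6496) = 26.48
  S2: √((25.66)² + (15.11)²) = √(658.4356 + 228.3121) = 29.78
  S3: √((-11.95)² + (-21.51)²) = √(142.8025 + 462.6801) = 24.61
  → nearest: S3 (24.61)
Q2 at (3.12, -20.22):
  S1: √((21.75)² + (37.32)²) = √(473.0625 + 1392.7824) = 43.20
  S2: √((26.59)² + (36.07)²) = √(707.0281 + 1301.0449) = 44.81
  S3: √((-11.02)² + (-0.55)²) = √(121.4404 + 0.3025) = 11.03
  → nearest: S3 (11.03)
Q3 at (-0.05, -25.42):
  S1: √((24.92)² + (42.52)²) = √(621.0064 + 1807.9504) = 49.28
  S2: √((29.76)² + (41.27)²) = √(885.6576 + 1703.2129) = 50.88
  S3: √((-7.85)² + (4.65)²) = √(61.6225 + 21.6225) = 9.12
  → nearest: S3 (9.12)
Q4 at (-10.65, 13.76):
  S1: √((35.52)² + (3.34)²) = √(1261.6704 + 11.1556) = 35.68
  S2: √((40.36)² + (2.09)²) = √(1628.9296 + 4.3681) = 40.41
  S3: √((2.75)² + (-34.53)²) = √(7.5625 + 1192.3209) = 34.64
  → nearest: S3 (34.64)

Q1→S3; Q2→S3; Q3→S3; Q4→S3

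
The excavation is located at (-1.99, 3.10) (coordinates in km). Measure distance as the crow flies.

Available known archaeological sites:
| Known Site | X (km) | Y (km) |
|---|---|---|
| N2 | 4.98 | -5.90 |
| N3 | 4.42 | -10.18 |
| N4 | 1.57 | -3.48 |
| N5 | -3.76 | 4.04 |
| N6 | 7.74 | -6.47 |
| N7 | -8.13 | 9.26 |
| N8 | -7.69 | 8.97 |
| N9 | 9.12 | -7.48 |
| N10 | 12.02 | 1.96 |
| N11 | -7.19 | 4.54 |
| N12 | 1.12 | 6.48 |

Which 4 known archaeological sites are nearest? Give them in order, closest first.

Distances from (-1.99, 3.10):
N2: √((6.97)² + (-9.00)²) = √(48.5809 + 81.0000) = 11.38 km
N3: √((6.41)² + (-13.28)²) = √(41.0881 + 176.3584) = 14.75 km
N4: √((3.56)² + (-6.58)²) = √(12.6736 + 43.2964) = 7.48 km
N5: √((-1.77)² + (0.94)²) = √(3.1329 + 0.8836) = 2.00 km
N6: √((9.73)² + (-9.57)²) = √(94.6729 + 91.5849) = 13.65 km
N7: √((-6.14)² + (6.16)²) = √(37.6996 + 37.9456) = 8.70 km
N8: √((-5.70)² + (5.87)²) = √(32.4900 + 34.4569) = 8.18 km
N9: √((11.11)² + (-10.58)²) = √(123.4321 + 111.9364) = 15.34 km
N10: √((14.01)² + (-1.14)²) = √(196.2801 + 1.2996) = 14.06 km
N11: √((-5.20)² + (1.44)²) = √(27.0400 + 2.0736) = 5.40 km
N12: √((3.11)² + (3.38)²) = √(9.6721 + 11.4244) = 4.59 km
Sorted: N5 (2.00 km) < N12 (4.59 km) < N11 (5.40 km) < N4 (7.48 km) < N8 (8.18 km) < N7 (8.70 km) < …

N5, N12, N11, N4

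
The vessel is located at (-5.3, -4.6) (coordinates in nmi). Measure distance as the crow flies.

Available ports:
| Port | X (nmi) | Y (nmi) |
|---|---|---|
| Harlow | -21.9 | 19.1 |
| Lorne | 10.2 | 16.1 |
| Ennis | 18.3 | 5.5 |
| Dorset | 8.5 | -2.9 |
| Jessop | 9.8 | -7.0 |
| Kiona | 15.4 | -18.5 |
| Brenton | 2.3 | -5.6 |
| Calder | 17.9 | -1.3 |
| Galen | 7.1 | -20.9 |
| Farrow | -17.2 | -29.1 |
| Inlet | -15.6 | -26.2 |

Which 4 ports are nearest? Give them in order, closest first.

Distances from (-5.3, -4.6):
Harlow: 28.9 nmi
Lorne: 25.9 nmi
Ennis: 25.7 nmi
Dorset: 13.9 nmi
Jessop: 15.3 nmi
Kiona: 24.9 nmi
Brenton: 7.7 nmi
Calder: 23.4 nmi
Galen: 20.5 nmi
Farrow: 27.2 nmi
Inlet: 23.9 nmi
Sorted: Brenton (7.7 nmi) < Dorset (13.9 nmi) < Jessop (15.3 nmi) < Galen (20.5 nmi) < Calder (23.4 nmi) < Inlet (23.9 nmi) < …

Brenton, Dorset, Jessop, Galen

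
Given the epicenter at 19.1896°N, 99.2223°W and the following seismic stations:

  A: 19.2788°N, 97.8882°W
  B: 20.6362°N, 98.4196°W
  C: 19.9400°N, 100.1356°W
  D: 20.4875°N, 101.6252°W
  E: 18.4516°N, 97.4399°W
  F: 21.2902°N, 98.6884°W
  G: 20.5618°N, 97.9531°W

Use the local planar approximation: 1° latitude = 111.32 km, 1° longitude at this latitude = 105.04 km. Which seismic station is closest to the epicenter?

Distances from 19.1896°N, 99.2223°W:
A: 140.4852 km
B: 181.7734 km
C: 127.2052 km
D: 290.8284 km
E: 204.4551 km
F: 240.4696 km
G: 202.7484 km
Minimum: C at 127.2052 km.

C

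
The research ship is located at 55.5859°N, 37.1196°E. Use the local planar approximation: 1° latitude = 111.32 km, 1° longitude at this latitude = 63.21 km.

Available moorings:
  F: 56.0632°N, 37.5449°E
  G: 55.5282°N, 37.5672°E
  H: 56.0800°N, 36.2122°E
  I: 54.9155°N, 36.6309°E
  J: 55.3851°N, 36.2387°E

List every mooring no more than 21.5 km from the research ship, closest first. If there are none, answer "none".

none

Distances from 55.5859°N, 37.1196°E:
F: √((0.4773·111.32)² + (0.4253·63.21)²) = √(2823.119515 + 722.707141) = 59.5468 km
G: √((-0.0577·111.32)² + (0.4476·63.21)²) = √(41.257036 + 800.482305) = 29.0127 km
H: √((0.4941·111.32)² + (-0.9074·63.21)²) = √(3025.353330 + 3289.797229) = 79.4679 km
I: √((-0.6704·111.32)² + (-0.4887·63.21)²) = √(5569.476894 + 954.237015) = 80.7695 km
J: √((-0.2008·111.32)² + (-0.8809·63.21)²) = √(499.659113 + 3100.450490) = 60.0009 km
Threshold 21.5 km: none within range.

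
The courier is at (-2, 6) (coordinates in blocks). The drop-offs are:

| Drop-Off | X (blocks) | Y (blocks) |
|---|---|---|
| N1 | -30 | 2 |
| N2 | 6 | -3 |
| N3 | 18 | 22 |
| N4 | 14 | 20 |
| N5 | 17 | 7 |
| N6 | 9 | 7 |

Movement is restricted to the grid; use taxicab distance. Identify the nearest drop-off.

Distances from (-2, 6):
N1: |-28| + |-4| = 28 + 4 = 32 blocks
N2: |8| + |-9| = 8 + 9 = 17 blocks
N3: |20| + |16| = 20 + 16 = 36 blocks
N4: |16| + |14| = 16 + 14 = 30 blocks
N5: |19| + |1| = 19 + 1 = 20 blocks
N6: |11| + |1| = 11 + 1 = 12 blocks
Minimum: N6 at 12 blocks.

N6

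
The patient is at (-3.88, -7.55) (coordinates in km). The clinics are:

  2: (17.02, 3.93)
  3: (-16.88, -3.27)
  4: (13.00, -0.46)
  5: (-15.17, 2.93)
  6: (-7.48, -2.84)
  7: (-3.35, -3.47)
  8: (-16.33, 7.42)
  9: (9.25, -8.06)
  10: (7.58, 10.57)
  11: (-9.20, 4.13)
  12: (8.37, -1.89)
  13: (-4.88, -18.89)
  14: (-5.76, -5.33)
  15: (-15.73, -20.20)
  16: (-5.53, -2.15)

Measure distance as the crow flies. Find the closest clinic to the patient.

Distances from (-3.88, -7.55):
2: 23.85 km
3: 13.69 km
4: 18.31 km
5: 15.40 km
6: 5.93 km
7: 4.11 km
8: 19.47 km
9: 13.14 km
10: 21.44 km
11: 12.83 km
12: 13.49 km
13: 11.38 km
14: 2.91 km
15: 17.33 km
16: 5.65 km
Minimum: 14 at 2.91 km.

14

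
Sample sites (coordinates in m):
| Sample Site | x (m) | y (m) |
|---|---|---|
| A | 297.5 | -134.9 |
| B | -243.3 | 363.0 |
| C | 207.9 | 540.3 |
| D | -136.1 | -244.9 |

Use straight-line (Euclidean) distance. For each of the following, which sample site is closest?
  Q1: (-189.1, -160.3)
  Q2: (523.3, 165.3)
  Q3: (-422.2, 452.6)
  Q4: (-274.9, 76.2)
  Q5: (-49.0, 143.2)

Q1→D; Q2→A; Q3→B; Q4→B; Q5→B

Q1 at (-189.1, -160.3):
  A: √((486.6)² + (25.4)²) = √(236779.560 + 645.160) = 487.3 m
  B: √((-54.2)² + (523.3)²) = √(2937.640 + 273842.890) = 526.1 m
  C: √((397.0)² + (700.6)²) = √(157609.000 + 490840.360) = 805.3 m
  D: √((53.0)² + (-84.6)²) = √(2809.000 + 7157.160) = 99.8 m
  → nearest: D (99.8 m)
Q2 at (523.3, 165.3):
  A: √((-225.8)² + (-300.2)²) = √(50985.640 + 90120.040) = 375.6 m
  B: √((-766.6)² + (197.7)²) = √(587675.560 + 39085.290) = 791.7 m
  C: √((-315.4)² + (375.0)²) = √(99477.160 + 140625.000) = 490.0 m
  D: √((-659.4)² + (-410.2)²) = √(434808.360 + 168264.040) = 776.6 m
  → nearest: A (375.6 m)
Q3 at (-422.2, 452.6):
  A: √((719.7)² + (-587.5)²) = √(517968.090 + 345156.250) = 929.0 m
  B: √((178.9)² + (-89.6)²) = √(32005.210 + 8028.160) = 200.1 m
  C: √((630.1)² + (87.7)²) = √(397026.010 + 7691.290) = 636.2 m
  D: √((286.1)² + (-697.5)²) = √(81853.210 + 486506.250) = 753.9 m
  → nearest: B (200.1 m)
Q4 at (-274.9, 76.2):
  A: √((572.4)² + (-211.1)²) = √(327641.760 + 44563.210) = 610.1 m
  B: √((31.6)² + (286.8)²) = √(998.560 + 82254.240) = 288.5 m
  C: √((482.8)² + (464.1)²) = √(233095.840 + 215388.810) = 669.7 m
  D: √((138.8)² + (-321.1)²) = √(19265.440 + 103105.210) = 349.8 m
  → nearest: B (288.5 m)
Q5 at (-49.0, 143.2):
  A: √((346.5)² + (-278.1)²) = √(120062.250 + 77339.610) = 444.3 m
  B: √((-194.3)² + (219.8)²) = √(37752.490 + 48312.040) = 293.4 m
  C: √((256.9)² + (397.1)²) = √(65997.610 + 157688.410) = 473.0 m
  D: √((-87.1)² + (-388.1)²) = √(7586.410 + 150621.610) = 397.8 m
  → nearest: B (293.4 m)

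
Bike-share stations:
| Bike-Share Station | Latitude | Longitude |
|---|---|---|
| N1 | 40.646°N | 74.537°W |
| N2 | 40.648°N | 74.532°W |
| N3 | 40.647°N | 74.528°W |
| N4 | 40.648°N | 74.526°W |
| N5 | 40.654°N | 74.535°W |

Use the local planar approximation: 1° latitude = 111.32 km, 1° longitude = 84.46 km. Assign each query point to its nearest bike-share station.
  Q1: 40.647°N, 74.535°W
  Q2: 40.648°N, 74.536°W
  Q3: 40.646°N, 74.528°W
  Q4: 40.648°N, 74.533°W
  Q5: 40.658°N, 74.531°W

Q1→N1; Q2→N1; Q3→N3; Q4→N2; Q5→N5

Q1 at 40.647°N, 74.535°W:
  N1: 0.202302 km
  N2: 0.276755 km
  N3: 0.591220 km
  N4: 0.768248 km
  N5: 0.779240 km
  → nearest: N1 (0.202302 km)
Q2 at 40.648°N, 74.536°W:
  N1: 0.238122 km
  N2: 0.337840 km
  N3: 0.684789 km
  N4: 0.844600 km
  N5: 0.673239 km
  → nearest: N1 (0.238122 km)
Q3 at 40.646°N, 74.528°W:
  N1: 0.760140 km
  N2: 0.404604 km
  N3: 0.111320 km
  N4: 0.279468 km
  N5: 1.068943 km
  → nearest: N3 (0.111320 km)
Q4 at 40.648°N, 74.533°W:
  N1: 0.404604 km
  N2: 0.084460 km
  N3: 0.436726 km
  N4: 0.591220 km
  N5: 0.688949 km
  → nearest: N2 (0.084460 km)
Q5 at 40.658°N, 74.531°W:
  N1: 1.428732 km
  N2: 1.116399 km
  N3: 1.250460 km
  N4: 1.190610 km
  N5: 0.558937 km
  → nearest: N5 (0.558937 km)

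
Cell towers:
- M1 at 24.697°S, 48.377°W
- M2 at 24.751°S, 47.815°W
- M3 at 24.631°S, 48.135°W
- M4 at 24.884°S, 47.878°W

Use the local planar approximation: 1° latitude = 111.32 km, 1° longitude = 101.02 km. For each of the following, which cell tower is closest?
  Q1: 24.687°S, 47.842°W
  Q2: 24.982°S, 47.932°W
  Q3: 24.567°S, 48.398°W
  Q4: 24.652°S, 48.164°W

Q1 at 24.687°S, 47.842°W:
  M1: √((-0.010·111.32)² + (-0.535·101.02)²) = √(1.23921 + 2920.93769) = 54.057 km
  M2: √((-0.064·111.32)² + (0.027·101.02)²) = √(50.75822 + 7.43947) = 7.629 km
  M3: √((0.056·111.32)² + (-0.293·101.02)²) = √(38.86176 + 876.09251) = 30.248 km
  M4: √((-0.197·111.32)² + (-0.036·101.02)²) = √(480.92665 + 13.22573) = 22.230 km
  → nearest: M2 (7.629 km)
Q2 at 24.982°S, 47.932°W:
  M1: √((0.285·111.32)² + (-0.445·101.02)²) = √(1006.55177 + 2020.85313) = 55.022 km
  M2: √((0.231·111.32)² + (0.117·101.02)²) = √(661.25711 + 139.69680) = 28.301 km
  M3: √((0.351·111.32)² + (-0.203·101.02)²) = √(1526.72434 + 420.53951) = 44.128 km
  M4: √((0.098·111.32)² + (0.054·101.02)²) = √(119.01414 + 29.75790) = 12.197 km
  → nearest: M4 (12.197 km)
Q3 at 24.567°S, 48.398°W:
  M1: √((-0.130·111.32)² + (0.021·101.02)²) = √(209.42721 + 4.50042) = 14.626 km
  M2: √((-0.184·111.32)² + (0.583·101.02)²) = √(419.54837 + 3468.58098) = 62.355 km
  M3: √((-0.064·111.32)² + (0.263·101.02)²) = √(50.75822 + 705.87244) = 27.507 km
  M4: √((-0.317·111.32)² + (0.520·101.02)²) = √(1245.27400 + 2759.44292) = 63.283 km
  → nearest: M1 (14.626 km)
Q4 at 24.652°S, 48.164°W:
  M1: √((-0.045·111.32)² + (-0.213·101.02)²) = √(25.09409 + 462.99248) = 22.093 km
  M2: √((-0.099·111.32)² + (0.349·101.02)²) = √(121.45539 + 1242.98413) = 36.938 km
  M3: √((0.021·111.32)² + (0.029·101.02)²) = √(5.46493 + 8.58244) = 3.748 km
  M4: √((-0.232·111.32)² + (0.286·101.02)²) = √(666.99467 + 834.73148) = 38.752 km
  → nearest: M3 (3.748 km)

Q1→M2; Q2→M4; Q3→M1; Q4→M3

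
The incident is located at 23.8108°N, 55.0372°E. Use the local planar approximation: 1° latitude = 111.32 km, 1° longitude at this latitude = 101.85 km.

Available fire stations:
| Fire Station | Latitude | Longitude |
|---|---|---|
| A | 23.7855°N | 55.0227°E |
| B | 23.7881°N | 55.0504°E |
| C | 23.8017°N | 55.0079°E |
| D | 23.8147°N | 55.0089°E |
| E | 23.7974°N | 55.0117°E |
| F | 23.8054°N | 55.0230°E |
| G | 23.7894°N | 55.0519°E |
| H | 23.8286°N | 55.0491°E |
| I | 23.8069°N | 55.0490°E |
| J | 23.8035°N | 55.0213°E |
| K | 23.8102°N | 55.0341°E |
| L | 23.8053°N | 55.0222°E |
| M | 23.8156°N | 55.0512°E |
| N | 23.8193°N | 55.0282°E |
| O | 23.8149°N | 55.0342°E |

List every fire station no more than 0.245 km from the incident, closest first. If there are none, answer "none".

Distances from 23.8108°N, 55.0372°E:
A: √((-0.0253·111.32)² + (-0.0145·101.85)²) = √(7.932086 + 2.181012) = 3.1801 km
B: √((-0.0227·111.32)² + (0.0132·101.85)²) = √(6.385547 + 1.807465) = 2.8623 km
C: √((-0.0091·111.32)² + (-0.0293·101.85)²) = √(1.026193 + 8.905479) = 3.1515 km
D: √((0.0039·111.32)² + (-0.0283·101.85)²) = √(0.188484 + 8.307970) = 2.9149 km
E: √((-0.0134·111.32)² + (-0.0255·101.85)²) = √(2.225133 + 6.745318) = 2.9951 km
F: √((-0.0054·111.32)² + (-0.0142·101.85)²) = √(0.361355 + 2.091697) = 1.5662 km
G: √((-0.0214·111.32)² + (0.0147·101.85)²) = √(5.675106 + 2.241593) = 2.8137 km
H: √((0.0178·111.32)² + (0.0119·101.85)²) = √(3.926326 + 1.468980) = 2.3228 km
I: √((-0.0039·111.32)² + (0.0118·101.85)²) = √(0.188484 + 1.444395) = 1.2778 km
J: √((-0.0073·111.32)² + (-0.0159·101.85)²) = √(0.660377 + 2.622505) = 1.8119 km
K: √((-0.0006·111.32)² + (-0.0031·101.85)²) = √(0.004461 + 0.099689) = 0.3227 km
L: √((-0.0055·111.32)² + (-0.0150·101.85)²) = √(0.374862 + 2.334020) = 1.6459 km
M: √((0.0048·111.32)² + (0.0140·101.85)²) = √(0.285515 + 2.033191) = 1.5227 km
N: √((0.0085·111.32)² + (-0.0090·101.85)²) = √(0.895332 + 0.840247) = 1.3174 km
O: √((0.0041·111.32)² + (-0.0030·101.85)²) = √(0.208312 + 0.093361) = 0.5492 km
Threshold 0.245 km: none within range.

none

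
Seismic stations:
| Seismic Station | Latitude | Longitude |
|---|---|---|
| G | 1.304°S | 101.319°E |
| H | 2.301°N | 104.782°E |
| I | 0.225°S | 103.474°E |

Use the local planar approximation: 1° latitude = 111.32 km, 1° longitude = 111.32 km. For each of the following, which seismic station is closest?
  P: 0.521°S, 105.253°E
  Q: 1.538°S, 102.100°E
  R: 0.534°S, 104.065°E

P at 0.521°S, 105.253°E:
  G: √((-0.783·111.32)² + (-3.934·111.32)²) = √(7597.48619 + 191785.20739) = 446.523 km
  H: √((2.822·111.32)² + (-0.471·111.32)²) = √(98687.10616 + 2749.08526) = 318.490 km
  I: √((0.296·111.32)² + (-1.779·111.32)²) = √(1085.74995 + 39219.16035) = 200.761 km
  → nearest: I (200.761 km)
Q at 1.538°S, 102.100°E:
  G: √((0.234·111.32)² + (-0.781·111.32)²) = √(678.54415 + 7558.72357) = 90.759 km
  H: √((3.839·111.32)² + (2.682·111.32)²) = √(182634.41571 + 89138.21691) = 521.318 km
  I: √((1.313·111.32)² + (1.374·111.32)²) = √(21363.66934 + 23394.82823) = 211.562 km
  → nearest: G (90.759 km)
R at 0.534°S, 104.065°E:
  G: √((-0.770·111.32)² + (-2.746·111.32)²) = √(7347.30123 + 93443.14804) = 317.475 km
  H: √((2.835·111.32)² + (0.717·111.32)²) = √(99598.43670 + 6370.66409) = 325.529 km
  I: √((0.309·111.32)² + (-0.591·111.32)²) = √(1183.21415 + 4328.33989) = 74.240 km
  → nearest: I (74.240 km)

P→I; Q→G; R→I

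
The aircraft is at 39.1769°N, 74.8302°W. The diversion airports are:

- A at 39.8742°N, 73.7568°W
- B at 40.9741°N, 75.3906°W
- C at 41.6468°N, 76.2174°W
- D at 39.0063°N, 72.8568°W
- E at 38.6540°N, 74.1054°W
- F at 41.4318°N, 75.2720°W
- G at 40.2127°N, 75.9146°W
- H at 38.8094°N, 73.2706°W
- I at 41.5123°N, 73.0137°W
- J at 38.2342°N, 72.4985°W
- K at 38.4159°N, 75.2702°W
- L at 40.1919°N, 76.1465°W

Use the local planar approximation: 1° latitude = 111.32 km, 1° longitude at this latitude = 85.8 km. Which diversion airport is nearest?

E

Distances from 39.1769°N, 74.8302°W:
A: √((0.6973·111.32)² + (1.0734·85.8)²) = √(6025.397816 + 8481.990029) = 120.4466 km
B: √((1.7972·111.32)² + (-0.5604·85.8)²) = √(40025.725735 + 2311.909497) = 205.7611 km
C: √((2.4699·111.32)² + (-1.3872·85.8)²) = √(75597.099974 + 14166.179353) = 299.6052 km
D: √((-0.1706·111.32)² + (1.9734·85.8)²) = √(360.665374 + 28668.490306) = 170.3794 km
E: √((-0.5229·111.32)² + (0.7248·85.8)²) = √(3388.314224 + 3867.327444) = 85.1801 km
F: √((2.2549·111.32)² + (-0.4418·85.8)²) = √(63008.765175 + 1436.898193) = 253.8615 km
G: √((1.0358·111.32)² + (-1.0844·85.8)²) = √(13295.302061 + 8656.724444) = 148.1622 km
H: √((-0.3675·111.32)² + (1.5596·85.8)²) = √(1673.636282 + 17906.100955) = 139.9276 km
I: √((2.3354·111.32)² + (1.8165·85.8)²) = √(67587.899102 + 24290.999222) = 303.1153 km
J: √((-0.9427·111.32)² + (2.3317·85.8)²) = √(11012.689878 + 40023.947583) = 225.9129 km
K: √((-0.7610·111.32)² + (-0.4400·85.8)²) = √(7176.549899 + 1425.213504) = 92.7457 km
L: √((1.0150·111.32)² + (-1.3163·85.8)²) = √(12766.694904 + 12755.113817) = 159.7555 km
Minimum: E at 85.1801 km.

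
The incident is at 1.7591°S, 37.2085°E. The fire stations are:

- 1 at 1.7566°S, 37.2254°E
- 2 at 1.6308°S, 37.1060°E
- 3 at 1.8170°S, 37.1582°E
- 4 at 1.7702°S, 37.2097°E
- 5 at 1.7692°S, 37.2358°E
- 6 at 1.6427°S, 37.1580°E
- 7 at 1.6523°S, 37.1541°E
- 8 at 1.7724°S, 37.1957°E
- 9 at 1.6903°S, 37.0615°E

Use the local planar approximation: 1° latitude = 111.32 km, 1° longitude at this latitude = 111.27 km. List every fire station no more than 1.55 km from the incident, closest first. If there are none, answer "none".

Distances from 1.7591°S, 37.2085°E:
1: 1.9009 km
2: 18.2774 km
3: 8.5363 km
4: 1.2428 km
5: 3.2391 km
6: 14.1236 km
7: 13.3412 km
8: 2.0544 km
9: 18.0610 km
Threshold 1.55 km: 4 (1.2428 km) is within range.

4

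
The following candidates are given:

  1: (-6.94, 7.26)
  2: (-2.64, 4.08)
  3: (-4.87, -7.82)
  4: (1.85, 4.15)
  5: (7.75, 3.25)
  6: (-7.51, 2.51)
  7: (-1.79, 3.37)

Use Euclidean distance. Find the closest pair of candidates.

Pairwise distances:
2–7: 1.11
4–7: 3.72
2–4: 4.49
1–6: 4.78
2–6: 5.12
1–2: 5.35
6–7: 5.78
4–5: 5.97
1–7: 6.45
1–4: 9.32
4–6: 9.50
5–7: 9.54
2–5: 10.42
3–6: 10.66
3–7: 11.61
2–3: 12.11
3–4: 13.73
1–3: 15.22
1–5: 15.23
5–6: 15.28
3–5: 16.79
Closest pair: 2–7 at 1.11.

2 and 7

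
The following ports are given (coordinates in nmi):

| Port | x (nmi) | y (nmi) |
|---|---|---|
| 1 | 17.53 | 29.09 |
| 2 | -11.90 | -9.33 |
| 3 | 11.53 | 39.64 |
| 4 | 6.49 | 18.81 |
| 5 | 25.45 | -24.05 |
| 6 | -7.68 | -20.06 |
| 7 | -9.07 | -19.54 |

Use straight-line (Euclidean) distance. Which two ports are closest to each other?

6 and 7

Pairwise distances:
1–2: 48.40 nmi
1–3: 12.14 nmi
1–4: 15.09 nmi
1–5: 53.73 nmi
1–6: 55.24 nmi
1–7: 55.43 nmi
2–3: 54.29 nmi
2–4: 33.62 nmi
2–5: 40.15 nmi
2–6: 11.53 nmi
2–7: 10.59 nmi
3–4: 21.43 nmi
3–5: 65.19 nmi
3–6: 62.71 nmi
3–7: 62.66 nmi
4–5: 46.87 nmi
4–6: 41.37 nmi
4–7: 41.39 nmi
5–6: 33.37 nmi
5–7: 34.81 nmi
6–7: 1.48 nmi
Closest pair: 6–7 at 1.48 nmi.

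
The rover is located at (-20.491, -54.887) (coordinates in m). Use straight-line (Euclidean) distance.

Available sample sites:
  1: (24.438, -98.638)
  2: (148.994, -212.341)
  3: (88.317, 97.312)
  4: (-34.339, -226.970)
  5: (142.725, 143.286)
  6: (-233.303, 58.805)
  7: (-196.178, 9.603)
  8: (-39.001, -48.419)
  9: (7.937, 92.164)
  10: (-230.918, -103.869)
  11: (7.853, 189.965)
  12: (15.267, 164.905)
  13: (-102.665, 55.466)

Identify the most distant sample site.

Distances from (-20.491, -54.887):
1: 62.712 m
2: 231.337 m
3: 187.093 m
4: 172.639 m
5: 256.733 m
6: 241.277 m
7: 187.149 m
8: 19.608 m
9: 149.774 m
10: 216.053 m
11: 246.487 m
12: 222.682 m
13: 137.588 m
Maximum: 5 at 256.733 m.

5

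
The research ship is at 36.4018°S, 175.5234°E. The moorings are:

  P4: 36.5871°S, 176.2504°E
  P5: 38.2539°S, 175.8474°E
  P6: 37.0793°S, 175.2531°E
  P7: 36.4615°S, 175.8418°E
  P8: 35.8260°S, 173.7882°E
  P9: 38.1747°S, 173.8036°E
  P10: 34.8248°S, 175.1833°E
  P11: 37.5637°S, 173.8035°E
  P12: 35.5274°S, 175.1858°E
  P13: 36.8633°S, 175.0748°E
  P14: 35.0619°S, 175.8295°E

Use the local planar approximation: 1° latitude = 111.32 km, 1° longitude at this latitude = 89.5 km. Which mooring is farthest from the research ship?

P9

Distances from 36.4018°S, 175.5234°E:
P4: 68.2579 km
P5: 208.2050 km
P6: 79.2043 km
P7: 29.2615 km
P8: 168.0083 km
P9: 250.2852 km
P10: 178.1710 km
P11: 201.0580 km
P12: 101.9200 km
P13: 65.2020 km
P14: 151.6527 km
Maximum: P9 at 250.2852 km.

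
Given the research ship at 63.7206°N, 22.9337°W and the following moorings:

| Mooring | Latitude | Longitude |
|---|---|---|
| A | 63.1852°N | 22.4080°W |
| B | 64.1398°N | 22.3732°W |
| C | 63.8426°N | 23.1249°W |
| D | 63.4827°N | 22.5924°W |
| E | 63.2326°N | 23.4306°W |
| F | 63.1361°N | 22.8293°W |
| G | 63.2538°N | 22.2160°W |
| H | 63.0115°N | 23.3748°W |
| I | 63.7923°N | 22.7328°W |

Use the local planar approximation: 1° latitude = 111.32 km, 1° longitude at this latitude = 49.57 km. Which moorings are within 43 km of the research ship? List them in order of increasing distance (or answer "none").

Distances from 63.7206°N, 22.9337°W:
A: 65.0486 km
B: 54.3103 km
C: 16.5612 km
D: 31.4257 km
E: 59.6474 km
F: 65.2720 km
G: 62.9758 km
H: 81.9094 km
I: 12.7625 km
Threshold 43 km: I (12.7625 km), C (16.5612 km), D (31.4257 km) are within range.

I, C, D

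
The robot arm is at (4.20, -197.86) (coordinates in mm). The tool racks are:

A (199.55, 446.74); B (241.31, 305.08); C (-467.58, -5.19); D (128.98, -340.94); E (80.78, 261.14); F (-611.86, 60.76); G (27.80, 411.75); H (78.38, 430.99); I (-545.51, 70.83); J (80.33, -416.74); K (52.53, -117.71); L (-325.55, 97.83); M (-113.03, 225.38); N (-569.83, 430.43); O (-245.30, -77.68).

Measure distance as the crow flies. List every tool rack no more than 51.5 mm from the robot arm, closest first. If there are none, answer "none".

Distances from (4.20, -197.86):
A: 673.55 mm
B: 556.03 mm
C: 509.61 mm
D: 189.85 mm
E: 465.34 mm
F: 668.14 mm
G: 610.07 mm
H: 633.21 mm
I: 611.86 mm
J: 231.74 mm
K: 93.59 mm
L: 442.91 mm
M: 439.18 mm
N: 851.03 mm
O: 276.94 mm
Threshold 51.5 mm: none within range.

none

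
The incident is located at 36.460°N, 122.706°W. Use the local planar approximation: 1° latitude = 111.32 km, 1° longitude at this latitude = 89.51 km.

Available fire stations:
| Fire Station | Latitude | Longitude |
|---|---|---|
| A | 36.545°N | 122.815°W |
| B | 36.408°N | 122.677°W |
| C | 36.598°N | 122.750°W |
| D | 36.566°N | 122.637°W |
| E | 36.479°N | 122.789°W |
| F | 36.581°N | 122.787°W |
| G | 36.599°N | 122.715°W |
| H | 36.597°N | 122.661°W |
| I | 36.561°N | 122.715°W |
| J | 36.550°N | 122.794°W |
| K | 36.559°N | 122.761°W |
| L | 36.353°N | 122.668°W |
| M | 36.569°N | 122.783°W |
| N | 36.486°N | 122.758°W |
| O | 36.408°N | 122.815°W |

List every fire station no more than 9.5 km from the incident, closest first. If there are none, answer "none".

N, B, E

Distances from 36.460°N, 122.706°W:
A: √((0.085·111.32)² + (-0.109·89.51)²) = √(89.53323 + 95.19105) = 13.591 km
B: √((-0.052·111.32)² + (0.029·89.51)²) = √(33.50835 + 6.73813) = 6.344 km
C: √((0.138·111.32)² + (-0.044·89.51)²) = √(235.99596 + 15.51131) = 15.859 km
D: √((0.106·111.32)² + (0.069·89.51)²) = √(139.23811 + 38.14532) = 13.319 km
E: √((0.019·111.32)² + (-0.083·89.51)²) = √(4.47356 + 55.19494) = 7.725 km
F: √((0.121·111.32)² + (-0.081·89.51)²) = √(181.43336 + 52.56700) = 15.297 km
G: √((0.139·111.32)² + (-0.009·89.51)²) = √(239.42858 + 0.64898) = 15.494 km
H: √((0.137·111.32)² + (0.045·89.51)²) = √(232.58812 + 16.22438) = 15.774 km
I: √((0.101·111.32)² + (-0.009·89.51)²) = √(126.41224 + 0.64898) = 11.272 km
J: √((0.090·111.32)² + (-0.088·89.51)²) = √(100.37635 + 62.04524) = 12.744 km
K: √((0.099·111.32)² + (-0.055·89.51)²) = √(121.45539 + 24.23642) = 12.070 km
L: √((-0.107·111.32)² + (0.038·89.51)²) = √(141.87764 + 11.56939) = 12.387 km
M: √((0.109·111.32)² + (-0.077·89.51)²) = √(147.23104 + 47.50339) = 13.955 km
N: √((0.026·111.32)² + (-0.052·89.51)²) = √(8.37709 + 21.66456) = 5.481 km
O: √((-0.052·111.32)² + (-0.109·89.51)²) = √(33.50835 + 95.19105) = 11.345 km
Threshold 9.5 km: N (5.481 km), B (6.344 km), E (7.725 km) are within range.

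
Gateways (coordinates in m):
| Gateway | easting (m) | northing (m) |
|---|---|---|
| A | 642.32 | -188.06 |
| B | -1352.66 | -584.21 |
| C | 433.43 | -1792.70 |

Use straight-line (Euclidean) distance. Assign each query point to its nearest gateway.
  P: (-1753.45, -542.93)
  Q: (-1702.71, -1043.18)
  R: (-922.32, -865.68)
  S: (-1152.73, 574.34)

P→B; Q→B; R→B; S→B

P at (-1753.45, -542.93):
  A: 2421.91 m
  B: 402.91 m
  C: 2518.80 m
  → nearest: B (402.91 m)
Q at (-1702.71, -1043.18):
  A: 2496.08 m
  B: 577.22 m
  C: 2263.82 m
  → nearest: B (577.22 m)
R at (-922.32, -865.68):
  A: 1705.07 m
  B: 514.22 m
  C: 1642.38 m
  → nearest: B (514.22 m)
S at (-1152.73, 574.34):
  A: 1950.25 m
  B: 1175.67 m
  C: 2849.35 m
  → nearest: B (1175.67 m)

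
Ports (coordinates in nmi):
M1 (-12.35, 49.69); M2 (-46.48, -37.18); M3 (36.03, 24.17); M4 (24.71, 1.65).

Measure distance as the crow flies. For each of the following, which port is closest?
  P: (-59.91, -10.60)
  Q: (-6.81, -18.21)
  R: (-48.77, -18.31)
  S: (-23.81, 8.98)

P at (-59.91, -10.60):
  M1: √((47.56)² + (60.29)²) = √(2261.9536 + 3634.8841) = 76.79 nmi
  M2: √((13.43)² + (-26.58)²) = √(180.3649 + 706.4964) = 29.78 nmi
  M3: √((95.94)² + (34.77)²) = √(9204.4836 + 1208.9529) = 102.05 nmi
  M4: √((84.62)² + (12.25)²) = √(7160.5444 + 150.0625) = 85.50 nmi
  → nearest: M2 (29.78 nmi)
Q at (-6.81, -18.21):
  M1: √((-5.54)² + (67.90)²) = √(30.6916 + 4610.4100) = 68.13 nmi
  M2: √((-39.67)² + (-18.97)²) = √(1573.7089 + 359.8609) = 43.97 nmi
  M3: √((42.84)² + (42.38)²) = √(1835.2656 + 1796.0644) = 60.26 nmi
  M4: √((31.52)² + (19.86)²) = √(993.5104 + 394.4196) = 37.25 nmi
  → nearest: M4 (37.25 nmi)
R at (-48.77, -18.31):
  M1: √((36.42)² + (68.00)²) = √(1326.4164 + 4624.0000) = 77.14 nmi
  M2: √((2.29)² + (-18.87)²) = √(5.2441 + 356.0769) = 19.01 nmi
  M3: √((84.80)² + (42.48)²) = √(7191.0400 + 1804.5504) = 94.85 nmi
  M4: √((73.48)² + (19.96)²) = √(5399.3104 + 398.4016) = 76.14 nmi
  → nearest: M2 (19.01 nmi)
S at (-23.81, 8.98):
  M1: √((11.46)² + (40.71)²) = √(131.3316 + 1657.3041) = 42.29 nmi
  M2: √((-22.67)² + (-46.16)²) = √(513.9289 + 2130.7456) = 51.43 nmi
  M3: √((59.84)² + (15.19)²) = √(3580.8256 + 230.7361) = 61.74 nmi
  M4: √((48.52)² + (-7.33)²) = √(2354.1904 + 53.7289) = 49.07 nmi
  → nearest: M1 (42.29 nmi)

P→M2; Q→M4; R→M2; S→M1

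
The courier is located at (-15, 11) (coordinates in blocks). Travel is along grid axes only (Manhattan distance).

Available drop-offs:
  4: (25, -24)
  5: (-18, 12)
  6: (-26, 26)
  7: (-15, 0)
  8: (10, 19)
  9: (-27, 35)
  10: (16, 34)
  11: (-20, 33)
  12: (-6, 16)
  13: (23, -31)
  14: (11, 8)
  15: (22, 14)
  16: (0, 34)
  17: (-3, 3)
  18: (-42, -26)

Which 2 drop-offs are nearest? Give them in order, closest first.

5, 7

Distances from (-15, 11):
4: |40| + |-35| = 40 + 35 = 75 blocks
5: |-3| + |1| = 3 + 1 = 4 blocks
6: |-11| + |15| = 11 + 15 = 26 blocks
7: |0| + |-11| = 0 + 11 = 11 blocks
8: |25| + |8| = 25 + 8 = 33 blocks
9: |-12| + |24| = 12 + 24 = 36 blocks
10: |31| + |23| = 31 + 23 = 54 blocks
11: |-5| + |22| = 5 + 22 = 27 blocks
12: |9| + |5| = 9 + 5 = 14 blocks
13: |38| + |-42| = 38 + 42 = 80 blocks
14: |26| + |-3| = 26 + 3 = 29 blocks
15: |37| + |3| = 37 + 3 = 40 blocks
16: |15| + |23| = 15 + 23 = 38 blocks
17: |12| + |-8| = 12 + 8 = 20 blocks
18: |-27| + |-37| = 27 + 37 = 64 blocks
Sorted: 5 (4 blocks) < 7 (11 blocks) < 12 (14 blocks) < 17 (20 blocks) < …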